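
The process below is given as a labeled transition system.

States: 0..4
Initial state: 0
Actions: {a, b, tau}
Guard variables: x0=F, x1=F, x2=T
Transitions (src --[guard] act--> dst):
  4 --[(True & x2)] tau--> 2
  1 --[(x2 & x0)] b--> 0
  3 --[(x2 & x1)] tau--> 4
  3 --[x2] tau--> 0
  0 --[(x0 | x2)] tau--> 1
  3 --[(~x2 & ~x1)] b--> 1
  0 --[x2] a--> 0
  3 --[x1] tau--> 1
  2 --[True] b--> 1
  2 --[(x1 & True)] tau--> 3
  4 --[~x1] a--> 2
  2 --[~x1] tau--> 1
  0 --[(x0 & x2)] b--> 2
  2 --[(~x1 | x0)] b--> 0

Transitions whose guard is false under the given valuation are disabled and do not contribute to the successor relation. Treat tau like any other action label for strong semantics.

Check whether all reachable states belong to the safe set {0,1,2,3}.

Inv-set: {0,1,2,3}
R = {0,1}
  0: safe
  1: safe

Answer: INVARIANT HOLDS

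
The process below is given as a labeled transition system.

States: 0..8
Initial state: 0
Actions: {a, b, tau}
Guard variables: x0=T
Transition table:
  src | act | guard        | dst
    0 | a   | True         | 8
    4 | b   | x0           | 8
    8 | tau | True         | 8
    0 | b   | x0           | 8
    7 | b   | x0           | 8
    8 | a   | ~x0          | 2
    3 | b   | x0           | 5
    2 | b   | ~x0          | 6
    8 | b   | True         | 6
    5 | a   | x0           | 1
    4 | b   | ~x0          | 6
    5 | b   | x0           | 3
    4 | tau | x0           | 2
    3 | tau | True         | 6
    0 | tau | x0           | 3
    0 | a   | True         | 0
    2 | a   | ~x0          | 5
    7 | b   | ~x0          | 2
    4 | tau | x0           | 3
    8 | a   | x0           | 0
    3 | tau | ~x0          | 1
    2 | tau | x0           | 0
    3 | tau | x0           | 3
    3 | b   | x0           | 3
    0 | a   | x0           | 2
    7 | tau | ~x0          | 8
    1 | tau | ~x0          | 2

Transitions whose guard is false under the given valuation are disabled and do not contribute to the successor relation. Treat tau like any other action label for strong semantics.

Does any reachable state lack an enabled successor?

Answer: DEADLOCK at state 1

Working:
Reachable = {0,1,2,3,5,6,8}
  0: a→0  a→2  a→8  b→8  tau→3  [5 out]
  1: ∅  [deadlock]
  2: tau→0  [1 out]
  3: b→3  b→5  tau→3  tau→6  [4 out]
  5: a→1  b→3  [2 out]
  6: ∅  [deadlock]
  8: a→0  b→6  tau→8  [3 out]
Path to 1: tau·b·a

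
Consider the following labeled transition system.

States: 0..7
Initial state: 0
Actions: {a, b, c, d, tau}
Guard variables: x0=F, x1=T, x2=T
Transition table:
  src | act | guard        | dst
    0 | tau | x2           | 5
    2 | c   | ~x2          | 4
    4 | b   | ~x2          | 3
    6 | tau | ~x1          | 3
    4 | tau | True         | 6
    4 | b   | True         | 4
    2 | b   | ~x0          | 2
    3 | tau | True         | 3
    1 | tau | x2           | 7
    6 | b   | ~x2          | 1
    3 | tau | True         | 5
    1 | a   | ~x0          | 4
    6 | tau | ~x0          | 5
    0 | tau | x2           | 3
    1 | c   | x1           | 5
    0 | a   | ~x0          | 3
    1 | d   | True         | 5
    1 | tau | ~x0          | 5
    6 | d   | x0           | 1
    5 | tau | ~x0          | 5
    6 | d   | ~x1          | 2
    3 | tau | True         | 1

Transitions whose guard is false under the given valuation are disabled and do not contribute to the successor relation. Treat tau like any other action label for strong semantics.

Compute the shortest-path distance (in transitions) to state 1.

Layered search for 1:
  Layer 0: {0}
  Layer 1: {3,5}
  Layer 2: {1}
1 enters at depth 2; path a·tau

Answer: 2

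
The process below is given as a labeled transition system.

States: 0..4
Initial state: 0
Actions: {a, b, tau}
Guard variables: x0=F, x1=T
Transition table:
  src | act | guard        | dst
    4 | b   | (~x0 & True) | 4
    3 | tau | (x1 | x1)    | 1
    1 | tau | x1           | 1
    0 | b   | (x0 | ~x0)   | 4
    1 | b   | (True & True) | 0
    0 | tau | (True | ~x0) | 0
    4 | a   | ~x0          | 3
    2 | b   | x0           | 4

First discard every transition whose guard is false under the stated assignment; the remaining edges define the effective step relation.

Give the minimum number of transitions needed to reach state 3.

Answer: 2

Analysis:
Breadth-first toward 3:
  Layer 0: {0}
  Layer 1: {4}
  Layer 2: {3}
first hit 3 at d=2 via b·a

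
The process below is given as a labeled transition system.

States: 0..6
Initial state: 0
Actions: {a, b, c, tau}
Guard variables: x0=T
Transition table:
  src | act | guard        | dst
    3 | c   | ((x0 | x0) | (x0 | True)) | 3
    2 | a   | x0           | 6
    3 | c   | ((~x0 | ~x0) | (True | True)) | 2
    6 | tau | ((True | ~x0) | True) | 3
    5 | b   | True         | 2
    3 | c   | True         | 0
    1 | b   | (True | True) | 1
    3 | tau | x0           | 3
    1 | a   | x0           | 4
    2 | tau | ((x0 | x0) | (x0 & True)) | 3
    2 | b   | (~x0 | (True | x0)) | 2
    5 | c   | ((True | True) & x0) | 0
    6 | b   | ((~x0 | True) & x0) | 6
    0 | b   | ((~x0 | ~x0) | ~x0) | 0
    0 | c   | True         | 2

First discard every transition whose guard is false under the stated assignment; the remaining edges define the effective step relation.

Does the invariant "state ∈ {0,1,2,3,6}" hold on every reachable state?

Answer: INVARIANT HOLDS

Analysis:
Safe = {0,1,2,3,6}
Reach set: {0,2,3,6}
  0: ✓
  2: ✓
  3: ✓
  6: ✓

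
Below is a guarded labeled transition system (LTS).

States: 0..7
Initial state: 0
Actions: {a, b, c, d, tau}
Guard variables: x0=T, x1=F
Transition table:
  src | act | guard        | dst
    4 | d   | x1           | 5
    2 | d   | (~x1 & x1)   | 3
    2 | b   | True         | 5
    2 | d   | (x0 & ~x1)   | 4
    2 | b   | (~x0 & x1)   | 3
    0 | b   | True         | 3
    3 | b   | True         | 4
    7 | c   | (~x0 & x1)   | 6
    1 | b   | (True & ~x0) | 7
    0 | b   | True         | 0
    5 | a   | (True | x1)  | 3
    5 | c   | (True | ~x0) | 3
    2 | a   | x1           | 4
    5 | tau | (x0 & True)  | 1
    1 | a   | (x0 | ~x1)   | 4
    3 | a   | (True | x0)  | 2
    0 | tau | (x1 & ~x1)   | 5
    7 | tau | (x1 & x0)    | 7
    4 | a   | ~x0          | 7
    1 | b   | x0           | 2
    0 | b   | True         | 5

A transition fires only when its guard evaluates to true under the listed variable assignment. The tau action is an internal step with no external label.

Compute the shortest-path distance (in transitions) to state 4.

BFS to 4:
  depth 0: {0}
  depth 1: {3,5}
  depth 2: {1,2,4}
first hit 4 at d=2 via b·b

Answer: 2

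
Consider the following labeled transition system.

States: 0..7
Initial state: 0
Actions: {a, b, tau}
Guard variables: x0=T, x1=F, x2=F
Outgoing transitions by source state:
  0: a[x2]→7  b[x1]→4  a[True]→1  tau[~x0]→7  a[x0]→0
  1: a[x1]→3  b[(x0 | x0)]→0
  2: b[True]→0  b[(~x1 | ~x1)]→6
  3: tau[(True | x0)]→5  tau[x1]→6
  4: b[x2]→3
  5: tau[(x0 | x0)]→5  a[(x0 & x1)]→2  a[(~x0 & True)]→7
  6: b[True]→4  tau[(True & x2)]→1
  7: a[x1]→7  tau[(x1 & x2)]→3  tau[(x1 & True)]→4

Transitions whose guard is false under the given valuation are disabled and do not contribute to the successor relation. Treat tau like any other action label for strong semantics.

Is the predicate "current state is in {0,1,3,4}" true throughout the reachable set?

Allowed set {0,1,3,4}
Reach set: {0,1}
  0: safe
  1: safe

Answer: INVARIANT HOLDS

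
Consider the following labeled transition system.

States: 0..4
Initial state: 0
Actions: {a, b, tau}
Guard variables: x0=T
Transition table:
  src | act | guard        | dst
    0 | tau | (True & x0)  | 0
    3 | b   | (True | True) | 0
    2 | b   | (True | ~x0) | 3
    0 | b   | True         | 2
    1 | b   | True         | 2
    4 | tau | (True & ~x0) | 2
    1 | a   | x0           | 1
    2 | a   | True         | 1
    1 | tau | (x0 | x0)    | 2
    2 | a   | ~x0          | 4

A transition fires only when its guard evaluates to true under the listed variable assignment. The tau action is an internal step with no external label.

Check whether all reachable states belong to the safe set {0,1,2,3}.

Answer: INVARIANT HOLDS

Trace:
Safe = {0,1,2,3}
R = {0,1,2,3}
  0: safe
  1: safe
  2: safe
  3: safe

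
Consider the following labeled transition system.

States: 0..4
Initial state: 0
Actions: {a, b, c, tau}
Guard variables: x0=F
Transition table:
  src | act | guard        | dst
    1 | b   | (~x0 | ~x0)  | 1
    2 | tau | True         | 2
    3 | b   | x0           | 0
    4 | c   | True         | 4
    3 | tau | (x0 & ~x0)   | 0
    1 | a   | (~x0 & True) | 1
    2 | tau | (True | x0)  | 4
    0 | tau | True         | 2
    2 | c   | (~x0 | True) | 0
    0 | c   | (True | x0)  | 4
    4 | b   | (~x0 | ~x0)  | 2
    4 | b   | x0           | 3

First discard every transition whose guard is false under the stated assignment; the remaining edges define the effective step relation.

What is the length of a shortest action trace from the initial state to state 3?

Answer: UNREACHABLE

Analysis:
Breadth-first toward 3:
  L0 = {0}
  L1 = {2,4}
3 never appears.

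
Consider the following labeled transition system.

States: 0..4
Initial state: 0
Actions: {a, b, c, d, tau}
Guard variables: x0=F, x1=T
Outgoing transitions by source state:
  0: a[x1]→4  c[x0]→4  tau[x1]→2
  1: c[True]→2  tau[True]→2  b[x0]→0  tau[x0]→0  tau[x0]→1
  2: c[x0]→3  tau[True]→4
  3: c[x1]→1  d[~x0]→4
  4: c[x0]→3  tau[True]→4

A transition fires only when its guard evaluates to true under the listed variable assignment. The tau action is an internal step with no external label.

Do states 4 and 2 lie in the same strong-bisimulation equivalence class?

Answer: BISIMILAR

Working:
Compute ~ classes (split until stable):
  P[0] = {{0,1,2,3,4}}
  P[1] = {{0},{1},{2,4},{3}}
stable after 2 split(s): 4 block(s)
[4]={2,4}  [2]={2,4}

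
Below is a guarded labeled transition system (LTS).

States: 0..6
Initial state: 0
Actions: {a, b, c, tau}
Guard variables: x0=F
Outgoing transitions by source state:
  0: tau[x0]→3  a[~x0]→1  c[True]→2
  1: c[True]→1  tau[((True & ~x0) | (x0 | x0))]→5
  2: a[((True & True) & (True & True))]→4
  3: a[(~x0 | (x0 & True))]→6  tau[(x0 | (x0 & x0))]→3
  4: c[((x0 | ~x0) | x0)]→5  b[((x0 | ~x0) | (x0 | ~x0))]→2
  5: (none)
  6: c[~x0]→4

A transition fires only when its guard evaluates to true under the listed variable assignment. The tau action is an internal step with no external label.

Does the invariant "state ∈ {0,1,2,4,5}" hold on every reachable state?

Answer: INVARIANT HOLDS

Trace:
Inv-set: {0,1,2,4,5}
R = {0,1,2,4,5}
  0: ok
  1: ok
  2: ok
  4: ok
  5: ok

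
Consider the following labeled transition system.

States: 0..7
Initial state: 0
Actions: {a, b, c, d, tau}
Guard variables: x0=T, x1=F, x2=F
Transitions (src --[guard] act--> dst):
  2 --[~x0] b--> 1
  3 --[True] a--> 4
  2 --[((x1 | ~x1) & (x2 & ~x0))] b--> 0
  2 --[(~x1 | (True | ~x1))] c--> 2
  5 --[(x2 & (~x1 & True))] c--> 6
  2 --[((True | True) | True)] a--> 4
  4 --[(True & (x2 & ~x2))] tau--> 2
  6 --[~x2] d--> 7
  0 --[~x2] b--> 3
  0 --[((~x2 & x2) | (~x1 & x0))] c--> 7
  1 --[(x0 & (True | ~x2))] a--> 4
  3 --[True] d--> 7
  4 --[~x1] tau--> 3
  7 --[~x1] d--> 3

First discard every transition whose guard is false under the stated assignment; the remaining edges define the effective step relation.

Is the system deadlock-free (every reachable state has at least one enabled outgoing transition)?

Answer: DEADLOCK-FREE

Trace:
Reachable = {0,3,4,7}
  0: b→3  c→7  [2 exit(s)]
  3: a→4  d→7  [2 exit(s)]
  4: tau→3  [1 exit(s)]
  7: d→3  [1 exit(s)]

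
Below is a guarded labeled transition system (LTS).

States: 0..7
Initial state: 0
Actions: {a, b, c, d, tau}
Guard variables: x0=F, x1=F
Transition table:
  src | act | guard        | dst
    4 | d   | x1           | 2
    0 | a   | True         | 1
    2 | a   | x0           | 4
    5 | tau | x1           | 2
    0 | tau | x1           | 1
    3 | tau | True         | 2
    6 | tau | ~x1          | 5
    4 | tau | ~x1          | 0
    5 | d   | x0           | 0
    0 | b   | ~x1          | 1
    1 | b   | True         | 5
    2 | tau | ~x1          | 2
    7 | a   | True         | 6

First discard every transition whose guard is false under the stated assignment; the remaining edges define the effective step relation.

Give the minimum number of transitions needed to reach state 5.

BFS to 5:
  Layer 0: {0}
  Layer 1: {1}
  Layer 2: {5}
depth(5)=2, e.g. a·b

Answer: 2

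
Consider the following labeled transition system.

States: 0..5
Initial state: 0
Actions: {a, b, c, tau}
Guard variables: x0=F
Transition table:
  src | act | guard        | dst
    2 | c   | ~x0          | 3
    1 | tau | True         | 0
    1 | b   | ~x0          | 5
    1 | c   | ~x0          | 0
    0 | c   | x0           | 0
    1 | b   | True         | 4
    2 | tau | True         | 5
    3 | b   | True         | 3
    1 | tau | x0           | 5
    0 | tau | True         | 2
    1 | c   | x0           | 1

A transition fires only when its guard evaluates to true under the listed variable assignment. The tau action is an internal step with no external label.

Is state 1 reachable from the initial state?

Answer: UNREACHABLE

Analysis:
8 transition(s) survive guard evaluation.
Layer 0: {0}
Layer 1: {2}  now seen {0,2}
Layer 2: {3,5}  now seen {0,2,3,5}
Reachable = {0,2,3,5}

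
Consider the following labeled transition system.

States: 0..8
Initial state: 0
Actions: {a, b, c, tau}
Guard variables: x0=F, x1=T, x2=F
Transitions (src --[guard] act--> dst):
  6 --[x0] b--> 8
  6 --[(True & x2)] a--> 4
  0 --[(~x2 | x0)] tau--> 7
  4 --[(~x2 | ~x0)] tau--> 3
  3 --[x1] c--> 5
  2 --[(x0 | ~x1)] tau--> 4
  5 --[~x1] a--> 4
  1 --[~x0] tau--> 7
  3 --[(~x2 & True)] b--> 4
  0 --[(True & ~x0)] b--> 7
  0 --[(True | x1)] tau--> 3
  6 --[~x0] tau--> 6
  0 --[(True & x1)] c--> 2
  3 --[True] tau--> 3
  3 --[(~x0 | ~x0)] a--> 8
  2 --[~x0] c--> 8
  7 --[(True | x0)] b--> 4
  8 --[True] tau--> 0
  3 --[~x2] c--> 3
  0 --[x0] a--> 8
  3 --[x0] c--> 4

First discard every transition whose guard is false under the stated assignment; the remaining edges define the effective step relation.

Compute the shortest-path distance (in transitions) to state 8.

BFS to 8:
  Layer 0: {0}
  Layer 1: {2,3,7}
  Layer 2: {4,5,8}
first hit 8 at d=2 via c·c

Answer: 2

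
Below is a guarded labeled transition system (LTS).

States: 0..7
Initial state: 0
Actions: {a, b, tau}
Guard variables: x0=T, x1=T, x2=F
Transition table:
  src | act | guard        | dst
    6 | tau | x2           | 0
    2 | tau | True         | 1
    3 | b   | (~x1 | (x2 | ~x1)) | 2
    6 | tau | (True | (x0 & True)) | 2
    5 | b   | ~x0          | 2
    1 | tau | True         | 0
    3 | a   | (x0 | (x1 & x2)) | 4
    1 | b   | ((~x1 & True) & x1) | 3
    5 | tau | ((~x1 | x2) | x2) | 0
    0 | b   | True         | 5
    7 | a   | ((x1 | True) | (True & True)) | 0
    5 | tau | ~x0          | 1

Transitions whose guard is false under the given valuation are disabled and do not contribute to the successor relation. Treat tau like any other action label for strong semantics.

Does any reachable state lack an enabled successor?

Reach set: {0,5}
  0: b→5  [deg 1]
  5: ∅  [deadlock]
Path to 5: b

Answer: DEADLOCK at state 5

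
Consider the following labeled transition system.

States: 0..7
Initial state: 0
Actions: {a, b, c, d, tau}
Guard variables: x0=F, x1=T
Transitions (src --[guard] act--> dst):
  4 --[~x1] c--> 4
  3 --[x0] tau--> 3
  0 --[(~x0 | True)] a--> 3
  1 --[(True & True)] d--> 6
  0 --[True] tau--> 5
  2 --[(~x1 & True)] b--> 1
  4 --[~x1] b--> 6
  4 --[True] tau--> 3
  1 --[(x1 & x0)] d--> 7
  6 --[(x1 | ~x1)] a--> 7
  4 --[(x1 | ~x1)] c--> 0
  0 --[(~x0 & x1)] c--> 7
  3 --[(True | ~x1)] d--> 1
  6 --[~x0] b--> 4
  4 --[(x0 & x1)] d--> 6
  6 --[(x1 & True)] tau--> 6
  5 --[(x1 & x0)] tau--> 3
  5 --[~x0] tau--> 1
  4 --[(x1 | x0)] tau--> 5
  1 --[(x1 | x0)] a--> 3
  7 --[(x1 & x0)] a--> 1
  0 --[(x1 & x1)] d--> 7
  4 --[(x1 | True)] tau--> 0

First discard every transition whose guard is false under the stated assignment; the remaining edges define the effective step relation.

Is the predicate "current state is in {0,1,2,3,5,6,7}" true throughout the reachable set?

Answer: INVARIANT VIOLATED at state 4

Working:
Allowed set {0,1,2,3,5,6,7}
R = {0,1,3,4,5,6,7}
  0: ok
  1: ok
  3: ok
  4: VIOLATES
  5: ok
  6: ok
  7: ok
counterexample path to 4: a·d·d·b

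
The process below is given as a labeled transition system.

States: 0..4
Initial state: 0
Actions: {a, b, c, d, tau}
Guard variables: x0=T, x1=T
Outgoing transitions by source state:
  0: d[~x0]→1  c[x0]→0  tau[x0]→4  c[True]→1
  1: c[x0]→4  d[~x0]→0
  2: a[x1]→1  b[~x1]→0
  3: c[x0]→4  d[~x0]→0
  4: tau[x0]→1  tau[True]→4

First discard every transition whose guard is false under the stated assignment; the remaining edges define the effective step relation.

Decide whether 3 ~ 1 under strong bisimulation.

Answer: BISIMILAR

Analysis:
Compute ~ classes (split until stable):
  P[0] = {{0,1,2,3,4}}
  P[1] = {{0},{1,3},{2},{4}}
4 equivalence class(es) (converged in 2)
class of 3: {1,3}; class of 1: {1,3}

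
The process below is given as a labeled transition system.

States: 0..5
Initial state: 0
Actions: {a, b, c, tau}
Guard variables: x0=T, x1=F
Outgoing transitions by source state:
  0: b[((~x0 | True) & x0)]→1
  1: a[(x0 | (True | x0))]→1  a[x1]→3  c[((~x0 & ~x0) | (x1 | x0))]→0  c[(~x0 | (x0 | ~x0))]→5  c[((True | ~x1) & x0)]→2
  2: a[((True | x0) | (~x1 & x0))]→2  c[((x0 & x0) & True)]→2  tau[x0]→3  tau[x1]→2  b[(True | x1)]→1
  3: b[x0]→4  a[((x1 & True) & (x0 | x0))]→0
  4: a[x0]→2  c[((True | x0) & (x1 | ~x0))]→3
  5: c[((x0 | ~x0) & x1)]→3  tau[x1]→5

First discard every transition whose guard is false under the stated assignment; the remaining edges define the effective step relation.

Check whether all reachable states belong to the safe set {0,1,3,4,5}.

Allowed set {0,1,3,4,5}
R = {0,1,2,3,4,5}
  0: safe
  1: safe
  2: ✗ unsafe
  3: safe
  4: safe
  5: safe
witness against invariant: b·c → 2

Answer: INVARIANT VIOLATED at state 2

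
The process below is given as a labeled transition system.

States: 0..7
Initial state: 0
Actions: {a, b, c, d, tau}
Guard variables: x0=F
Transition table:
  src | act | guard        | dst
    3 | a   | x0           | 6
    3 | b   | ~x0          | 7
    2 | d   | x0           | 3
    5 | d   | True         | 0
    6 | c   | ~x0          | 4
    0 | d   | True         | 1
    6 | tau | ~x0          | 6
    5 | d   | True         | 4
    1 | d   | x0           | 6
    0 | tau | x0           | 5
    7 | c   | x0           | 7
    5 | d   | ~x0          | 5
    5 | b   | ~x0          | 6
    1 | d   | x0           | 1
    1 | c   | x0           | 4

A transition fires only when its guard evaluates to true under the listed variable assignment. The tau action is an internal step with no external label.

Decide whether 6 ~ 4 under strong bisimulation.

Answer: NOT BISIMILAR

Trace:
Refine partition for ~:
  round 0: {{0,1,2,3,4,5,6,7}}
  round 1: {{0},{1,2,4,7},{3},{5},{6}}
Fixed point at round 2; 5 class(es).
6∈{6}, 4∈{1,2,4,7}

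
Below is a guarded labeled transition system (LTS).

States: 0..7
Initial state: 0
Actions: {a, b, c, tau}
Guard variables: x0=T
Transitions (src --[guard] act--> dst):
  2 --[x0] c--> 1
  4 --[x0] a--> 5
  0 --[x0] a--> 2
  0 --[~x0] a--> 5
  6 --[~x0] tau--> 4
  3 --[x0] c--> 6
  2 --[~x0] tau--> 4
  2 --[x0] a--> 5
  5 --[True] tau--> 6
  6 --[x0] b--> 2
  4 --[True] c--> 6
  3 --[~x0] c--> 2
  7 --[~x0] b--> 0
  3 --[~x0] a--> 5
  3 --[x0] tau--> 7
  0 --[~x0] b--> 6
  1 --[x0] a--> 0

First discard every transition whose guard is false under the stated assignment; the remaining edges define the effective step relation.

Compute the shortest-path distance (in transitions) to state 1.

Layered search for 1:
  L0 = {0}
  L1 = {2}
  L2 = {1,5}
1 enters at depth 2; path a·c

Answer: 2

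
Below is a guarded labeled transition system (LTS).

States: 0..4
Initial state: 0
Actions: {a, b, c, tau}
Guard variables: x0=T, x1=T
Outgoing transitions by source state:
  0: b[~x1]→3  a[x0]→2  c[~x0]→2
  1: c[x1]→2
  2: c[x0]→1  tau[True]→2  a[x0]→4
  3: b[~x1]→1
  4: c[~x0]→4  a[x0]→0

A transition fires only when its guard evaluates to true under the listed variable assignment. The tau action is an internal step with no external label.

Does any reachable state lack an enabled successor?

Reach set: {0,1,2,4}
  0: a→2  [1 out]
  1: c→2  [1 out]
  2: a→4  c→1  tau→2  [3 out]
  4: a→0  [1 out]

Answer: DEADLOCK-FREE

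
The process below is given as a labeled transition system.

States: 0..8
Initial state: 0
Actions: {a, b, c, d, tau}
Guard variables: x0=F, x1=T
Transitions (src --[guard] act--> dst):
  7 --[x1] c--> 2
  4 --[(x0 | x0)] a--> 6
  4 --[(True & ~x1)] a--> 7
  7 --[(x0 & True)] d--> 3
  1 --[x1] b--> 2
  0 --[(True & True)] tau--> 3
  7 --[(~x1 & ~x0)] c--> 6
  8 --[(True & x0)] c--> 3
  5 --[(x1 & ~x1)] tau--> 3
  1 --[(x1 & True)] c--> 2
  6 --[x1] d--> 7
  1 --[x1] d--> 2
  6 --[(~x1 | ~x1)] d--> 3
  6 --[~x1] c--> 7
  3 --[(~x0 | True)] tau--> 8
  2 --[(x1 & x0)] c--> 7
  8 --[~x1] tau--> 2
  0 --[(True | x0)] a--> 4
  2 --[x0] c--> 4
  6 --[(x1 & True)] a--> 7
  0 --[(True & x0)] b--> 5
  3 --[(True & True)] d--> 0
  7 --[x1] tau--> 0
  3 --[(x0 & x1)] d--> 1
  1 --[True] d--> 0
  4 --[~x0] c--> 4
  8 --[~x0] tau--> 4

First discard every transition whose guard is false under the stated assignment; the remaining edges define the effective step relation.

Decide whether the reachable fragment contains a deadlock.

R = {0,3,4,8}
  0: a→4  tau→3  [2 exit(s)]
  3: d→0  tau→8  [2 exit(s)]
  4: c→4  [1 exit(s)]
  8: tau→4  [1 exit(s)]

Answer: DEADLOCK-FREE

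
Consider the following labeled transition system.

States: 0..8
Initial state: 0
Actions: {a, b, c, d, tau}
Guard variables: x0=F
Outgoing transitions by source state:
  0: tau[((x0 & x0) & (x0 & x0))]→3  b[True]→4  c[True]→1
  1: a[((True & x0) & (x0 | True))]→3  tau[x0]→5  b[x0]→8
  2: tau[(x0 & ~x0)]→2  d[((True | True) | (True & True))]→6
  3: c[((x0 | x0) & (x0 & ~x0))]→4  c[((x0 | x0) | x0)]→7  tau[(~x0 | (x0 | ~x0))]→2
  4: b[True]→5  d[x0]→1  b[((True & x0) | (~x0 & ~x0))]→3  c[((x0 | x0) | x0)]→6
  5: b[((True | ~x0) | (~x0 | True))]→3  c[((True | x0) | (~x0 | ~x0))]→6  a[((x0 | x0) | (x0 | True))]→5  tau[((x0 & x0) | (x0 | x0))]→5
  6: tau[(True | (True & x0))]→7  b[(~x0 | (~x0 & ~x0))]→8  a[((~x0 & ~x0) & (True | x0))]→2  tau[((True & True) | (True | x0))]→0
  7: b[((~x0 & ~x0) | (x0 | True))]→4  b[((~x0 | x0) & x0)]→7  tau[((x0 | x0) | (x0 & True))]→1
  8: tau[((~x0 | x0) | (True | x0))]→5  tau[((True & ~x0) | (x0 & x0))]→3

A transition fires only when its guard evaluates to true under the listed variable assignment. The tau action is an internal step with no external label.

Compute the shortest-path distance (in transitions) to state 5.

Breadth-first toward 5:
  Layer 0: {0}
  Layer 1: {1,4}
  Layer 2: {3,5}
5 enters at depth 2; path b·b

Answer: 2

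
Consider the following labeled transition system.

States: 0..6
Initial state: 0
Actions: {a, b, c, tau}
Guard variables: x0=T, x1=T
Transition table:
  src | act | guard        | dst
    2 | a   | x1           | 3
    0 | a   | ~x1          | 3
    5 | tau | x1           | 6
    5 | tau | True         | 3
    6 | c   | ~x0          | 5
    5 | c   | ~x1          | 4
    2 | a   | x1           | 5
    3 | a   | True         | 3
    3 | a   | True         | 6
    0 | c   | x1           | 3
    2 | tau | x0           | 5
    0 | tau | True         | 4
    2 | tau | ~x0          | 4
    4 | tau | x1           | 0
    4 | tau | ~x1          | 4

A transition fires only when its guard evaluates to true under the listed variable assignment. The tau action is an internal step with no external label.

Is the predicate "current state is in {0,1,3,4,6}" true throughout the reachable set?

Safe = {0,1,3,4,6}
Reach set: {0,3,4,6}
  0: ok
  3: ok
  4: ok
  6: ok

Answer: INVARIANT HOLDS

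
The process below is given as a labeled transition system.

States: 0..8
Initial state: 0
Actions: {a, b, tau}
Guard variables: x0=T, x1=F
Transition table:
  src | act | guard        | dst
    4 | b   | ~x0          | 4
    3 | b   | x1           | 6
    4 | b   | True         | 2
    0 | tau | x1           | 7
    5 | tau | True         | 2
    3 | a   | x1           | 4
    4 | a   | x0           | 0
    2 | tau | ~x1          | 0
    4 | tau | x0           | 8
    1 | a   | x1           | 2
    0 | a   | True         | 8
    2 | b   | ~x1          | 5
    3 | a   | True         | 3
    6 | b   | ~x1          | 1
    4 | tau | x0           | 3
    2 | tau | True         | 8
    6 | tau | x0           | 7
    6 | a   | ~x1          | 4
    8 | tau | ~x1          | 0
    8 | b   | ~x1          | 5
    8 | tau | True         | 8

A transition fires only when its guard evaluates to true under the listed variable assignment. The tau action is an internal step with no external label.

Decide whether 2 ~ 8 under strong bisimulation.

Compute ~ classes (split until stable):
  P[0] = {{0,1,2,3,4,5,6,7,8}}
  P[1] = {{0,3},{1,7},{2,8},{4,6},{5}}
  P[2] = {{0},{1,7},{2,8},{3},{4},{5},{6}}
Fixed point at round 3; 7 class(es).
[2]={2,8}  [8]={2,8}

Answer: BISIMILAR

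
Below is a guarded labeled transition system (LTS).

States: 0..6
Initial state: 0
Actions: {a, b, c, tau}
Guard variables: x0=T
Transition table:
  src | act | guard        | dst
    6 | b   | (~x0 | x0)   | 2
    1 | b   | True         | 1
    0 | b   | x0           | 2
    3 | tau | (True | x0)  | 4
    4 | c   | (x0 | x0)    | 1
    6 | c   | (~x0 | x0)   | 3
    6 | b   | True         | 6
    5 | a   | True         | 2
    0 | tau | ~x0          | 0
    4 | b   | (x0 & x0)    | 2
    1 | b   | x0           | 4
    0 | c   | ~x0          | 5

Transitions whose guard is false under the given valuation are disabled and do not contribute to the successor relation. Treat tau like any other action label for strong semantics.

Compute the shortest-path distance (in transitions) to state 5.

Layered search for 5:
  depth 0: {0}
  depth 1: {2}
5 never appears.

Answer: UNREACHABLE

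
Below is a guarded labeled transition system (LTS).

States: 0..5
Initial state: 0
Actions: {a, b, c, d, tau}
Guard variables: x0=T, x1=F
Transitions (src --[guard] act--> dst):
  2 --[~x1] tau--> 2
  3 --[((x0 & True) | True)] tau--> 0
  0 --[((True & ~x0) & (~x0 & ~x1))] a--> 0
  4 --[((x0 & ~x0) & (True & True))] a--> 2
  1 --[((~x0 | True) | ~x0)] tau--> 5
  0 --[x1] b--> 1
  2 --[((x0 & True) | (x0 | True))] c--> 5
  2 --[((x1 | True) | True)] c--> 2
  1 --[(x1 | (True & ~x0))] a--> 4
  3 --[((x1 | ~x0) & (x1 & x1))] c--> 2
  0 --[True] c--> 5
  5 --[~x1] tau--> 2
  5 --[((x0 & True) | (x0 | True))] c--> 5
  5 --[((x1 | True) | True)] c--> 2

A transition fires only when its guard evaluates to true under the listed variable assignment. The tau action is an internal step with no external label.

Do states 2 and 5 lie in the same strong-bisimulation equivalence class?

Refine partition for ~:
  round 0: {{0,1,2,3,4,5}}
  round 1: {{0},{1,3},{2,5},{4}}
  round 2: {{0},{1},{2,5},{3},{4}}
stable after 3 split(s): 5 block(s)
class of 2: {2,5}; class of 5: {2,5}

Answer: BISIMILAR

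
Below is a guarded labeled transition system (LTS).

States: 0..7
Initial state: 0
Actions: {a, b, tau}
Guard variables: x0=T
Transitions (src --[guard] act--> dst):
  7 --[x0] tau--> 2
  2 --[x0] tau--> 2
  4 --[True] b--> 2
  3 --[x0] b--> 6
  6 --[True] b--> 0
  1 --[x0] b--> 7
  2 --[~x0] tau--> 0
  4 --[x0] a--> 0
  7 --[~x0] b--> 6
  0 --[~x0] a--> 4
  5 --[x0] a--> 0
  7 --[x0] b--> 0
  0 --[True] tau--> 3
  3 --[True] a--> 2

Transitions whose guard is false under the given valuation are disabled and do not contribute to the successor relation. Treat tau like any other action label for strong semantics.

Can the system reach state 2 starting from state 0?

Answer: REACHABLE

Working:
Guard filter leaves 11 enabled edge(s).
depth 0: {0}
depth 1: {3}  cumulative {0,3}
depth 2: {2,6}  cumulative {0,2,3,6}
Reach set: {0,2,3,6}
Path to 2: tau·a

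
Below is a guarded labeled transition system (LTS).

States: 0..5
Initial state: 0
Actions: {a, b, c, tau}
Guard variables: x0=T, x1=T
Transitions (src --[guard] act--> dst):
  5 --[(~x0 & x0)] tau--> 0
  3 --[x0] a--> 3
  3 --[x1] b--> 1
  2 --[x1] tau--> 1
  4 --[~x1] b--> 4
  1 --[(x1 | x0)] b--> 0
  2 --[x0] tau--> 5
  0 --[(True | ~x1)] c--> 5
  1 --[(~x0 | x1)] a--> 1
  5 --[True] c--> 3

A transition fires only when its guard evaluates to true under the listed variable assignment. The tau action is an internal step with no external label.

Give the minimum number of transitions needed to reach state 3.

Answer: 2

Analysis:
Layered search for 3:
  Layer 0: {0}
  Layer 1: {5}
  Layer 2: {3}
first hit 3 at d=2 via c·c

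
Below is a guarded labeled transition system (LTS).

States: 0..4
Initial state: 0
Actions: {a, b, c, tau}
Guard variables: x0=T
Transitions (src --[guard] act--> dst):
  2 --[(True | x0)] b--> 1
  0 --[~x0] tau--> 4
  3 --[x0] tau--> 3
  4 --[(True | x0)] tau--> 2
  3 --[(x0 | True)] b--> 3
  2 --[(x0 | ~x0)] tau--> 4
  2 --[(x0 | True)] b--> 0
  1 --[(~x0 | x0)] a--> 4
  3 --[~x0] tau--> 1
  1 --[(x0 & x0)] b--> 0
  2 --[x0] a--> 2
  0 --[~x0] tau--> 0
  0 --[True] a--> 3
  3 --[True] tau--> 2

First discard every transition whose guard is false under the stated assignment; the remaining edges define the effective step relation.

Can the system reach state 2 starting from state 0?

11 transition(s) survive guard evaluation.
Layer 0: {0}
Layer 1: {3}  now seen {0,3}
Layer 2: {2}  now seen {0,2,3}
Layer 3: {1,4}  now seen {0,1,2,3,4}
R = {0,1,2,3,4}
witness 2: a·tau

Answer: REACHABLE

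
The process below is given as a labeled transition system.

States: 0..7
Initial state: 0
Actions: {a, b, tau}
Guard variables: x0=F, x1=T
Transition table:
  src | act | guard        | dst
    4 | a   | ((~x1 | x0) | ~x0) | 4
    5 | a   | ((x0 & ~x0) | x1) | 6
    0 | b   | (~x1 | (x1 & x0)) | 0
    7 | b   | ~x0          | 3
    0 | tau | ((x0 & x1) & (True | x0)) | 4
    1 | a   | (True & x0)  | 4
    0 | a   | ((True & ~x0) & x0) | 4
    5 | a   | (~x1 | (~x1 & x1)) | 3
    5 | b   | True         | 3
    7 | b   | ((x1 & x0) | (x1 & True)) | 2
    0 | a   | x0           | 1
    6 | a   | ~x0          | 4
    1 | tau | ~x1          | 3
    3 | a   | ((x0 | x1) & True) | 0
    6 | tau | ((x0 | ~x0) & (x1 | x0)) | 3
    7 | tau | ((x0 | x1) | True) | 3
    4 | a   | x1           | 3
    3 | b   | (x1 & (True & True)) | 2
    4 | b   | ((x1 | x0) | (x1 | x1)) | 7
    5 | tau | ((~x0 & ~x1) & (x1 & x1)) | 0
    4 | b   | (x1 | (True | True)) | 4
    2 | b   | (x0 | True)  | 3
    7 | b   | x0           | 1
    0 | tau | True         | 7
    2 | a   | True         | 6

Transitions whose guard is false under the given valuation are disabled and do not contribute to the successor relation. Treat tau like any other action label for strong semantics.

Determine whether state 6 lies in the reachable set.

Answer: REACHABLE

Trace:
After dropping false guards: 16 live edges.
Layer 0: {0}
Layer 1: {7}  cumulative {0,7}
Layer 2: {2,3}  cumulative {0,2,3,7}
Layer 3: {6}  cumulative {0,2,3,6,7}
Layer 4: {4}  cumulative {0,2,3,4,6,7}
R = {0,2,3,4,6,7}
trace reaching 6: tau·b·a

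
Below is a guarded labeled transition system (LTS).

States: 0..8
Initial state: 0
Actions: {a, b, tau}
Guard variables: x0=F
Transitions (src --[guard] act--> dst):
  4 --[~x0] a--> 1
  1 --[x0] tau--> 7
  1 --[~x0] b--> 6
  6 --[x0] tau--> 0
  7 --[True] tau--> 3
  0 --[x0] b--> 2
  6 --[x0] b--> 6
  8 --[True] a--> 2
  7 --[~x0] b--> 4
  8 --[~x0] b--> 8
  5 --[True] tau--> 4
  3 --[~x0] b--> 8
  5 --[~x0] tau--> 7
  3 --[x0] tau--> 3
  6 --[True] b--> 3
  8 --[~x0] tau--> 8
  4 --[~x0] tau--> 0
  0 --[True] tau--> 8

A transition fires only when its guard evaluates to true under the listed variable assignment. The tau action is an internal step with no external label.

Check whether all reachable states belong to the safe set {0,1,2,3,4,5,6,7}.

Answer: INVARIANT VIOLATED at state 8

Analysis:
Allowed set {0,1,2,3,4,5,6,7}
Reachable = {0,2,8}
  0: ✓
  2: ✓
  8: VIOLATES
witness against invariant: tau → 8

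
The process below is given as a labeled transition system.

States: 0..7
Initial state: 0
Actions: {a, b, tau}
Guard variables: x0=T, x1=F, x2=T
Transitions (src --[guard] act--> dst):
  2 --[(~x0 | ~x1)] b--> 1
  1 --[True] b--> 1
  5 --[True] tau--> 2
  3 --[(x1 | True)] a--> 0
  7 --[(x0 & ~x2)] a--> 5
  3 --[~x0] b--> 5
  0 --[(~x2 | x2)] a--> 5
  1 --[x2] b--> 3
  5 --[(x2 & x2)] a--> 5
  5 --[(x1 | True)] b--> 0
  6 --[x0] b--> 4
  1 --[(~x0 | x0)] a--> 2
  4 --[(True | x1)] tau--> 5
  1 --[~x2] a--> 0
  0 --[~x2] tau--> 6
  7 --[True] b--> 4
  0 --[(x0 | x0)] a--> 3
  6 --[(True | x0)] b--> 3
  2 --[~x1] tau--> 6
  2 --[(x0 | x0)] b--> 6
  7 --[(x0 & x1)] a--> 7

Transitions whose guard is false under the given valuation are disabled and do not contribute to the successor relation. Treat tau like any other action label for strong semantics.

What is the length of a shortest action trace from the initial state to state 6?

BFS to 6:
  depth 0: {0}
  depth 1: {3,5}
  depth 2: {2}
  depth 3: {1,6}
depth(6)=3, e.g. a·tau·b

Answer: 3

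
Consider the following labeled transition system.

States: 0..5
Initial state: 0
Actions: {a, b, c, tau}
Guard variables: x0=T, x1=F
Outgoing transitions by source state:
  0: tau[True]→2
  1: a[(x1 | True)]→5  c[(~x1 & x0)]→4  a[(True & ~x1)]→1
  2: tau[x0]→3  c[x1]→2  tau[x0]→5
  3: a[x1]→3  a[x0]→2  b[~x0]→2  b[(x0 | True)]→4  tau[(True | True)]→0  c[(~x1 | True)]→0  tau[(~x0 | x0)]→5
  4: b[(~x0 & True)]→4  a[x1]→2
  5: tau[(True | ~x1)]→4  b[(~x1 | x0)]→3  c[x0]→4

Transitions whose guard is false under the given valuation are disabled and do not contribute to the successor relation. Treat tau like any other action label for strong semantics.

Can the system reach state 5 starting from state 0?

Answer: REACHABLE

Analysis:
14 transition(s) survive guard evaluation.
L0 = {0}
L1 = {2}  total {0,2}
L2 = {3,5}  total {0,2,3,5}
L3 = {4}  total {0,2,3,4,5}
Reachable = {0,2,3,4,5}
trace reaching 5: tau·tau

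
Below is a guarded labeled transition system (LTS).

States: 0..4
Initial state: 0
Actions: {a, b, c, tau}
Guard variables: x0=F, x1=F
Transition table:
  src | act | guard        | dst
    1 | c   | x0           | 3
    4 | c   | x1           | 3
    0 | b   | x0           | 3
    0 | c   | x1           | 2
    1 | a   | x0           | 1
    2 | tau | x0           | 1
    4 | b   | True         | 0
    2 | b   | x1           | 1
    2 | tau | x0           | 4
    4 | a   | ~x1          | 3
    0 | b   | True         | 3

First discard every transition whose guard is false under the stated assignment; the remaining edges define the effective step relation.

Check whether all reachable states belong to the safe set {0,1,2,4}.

Allowed set {0,1,2,4}
Reach set: {0,3}
  0: ok
  3: VIOLATES
reach 3 via b — violates

Answer: INVARIANT VIOLATED at state 3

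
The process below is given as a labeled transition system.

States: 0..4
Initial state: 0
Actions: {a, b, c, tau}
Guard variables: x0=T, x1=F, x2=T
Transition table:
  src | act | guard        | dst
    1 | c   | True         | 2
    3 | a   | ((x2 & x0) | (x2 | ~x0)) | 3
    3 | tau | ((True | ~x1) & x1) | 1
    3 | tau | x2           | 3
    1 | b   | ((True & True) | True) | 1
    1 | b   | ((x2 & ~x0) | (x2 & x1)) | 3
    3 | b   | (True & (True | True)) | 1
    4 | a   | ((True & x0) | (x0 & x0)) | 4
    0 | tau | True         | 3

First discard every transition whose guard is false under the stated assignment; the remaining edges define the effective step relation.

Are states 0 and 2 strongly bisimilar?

Answer: NOT BISIMILAR

Working:
Bisimulation quotient by refinement:
  round 0: {{0,1,2,3,4}}
  round 1: {{0},{1},{2},{3},{4}}
5 equivalence class(es) (converged in 2)
class of 0: {0}; class of 2: {2}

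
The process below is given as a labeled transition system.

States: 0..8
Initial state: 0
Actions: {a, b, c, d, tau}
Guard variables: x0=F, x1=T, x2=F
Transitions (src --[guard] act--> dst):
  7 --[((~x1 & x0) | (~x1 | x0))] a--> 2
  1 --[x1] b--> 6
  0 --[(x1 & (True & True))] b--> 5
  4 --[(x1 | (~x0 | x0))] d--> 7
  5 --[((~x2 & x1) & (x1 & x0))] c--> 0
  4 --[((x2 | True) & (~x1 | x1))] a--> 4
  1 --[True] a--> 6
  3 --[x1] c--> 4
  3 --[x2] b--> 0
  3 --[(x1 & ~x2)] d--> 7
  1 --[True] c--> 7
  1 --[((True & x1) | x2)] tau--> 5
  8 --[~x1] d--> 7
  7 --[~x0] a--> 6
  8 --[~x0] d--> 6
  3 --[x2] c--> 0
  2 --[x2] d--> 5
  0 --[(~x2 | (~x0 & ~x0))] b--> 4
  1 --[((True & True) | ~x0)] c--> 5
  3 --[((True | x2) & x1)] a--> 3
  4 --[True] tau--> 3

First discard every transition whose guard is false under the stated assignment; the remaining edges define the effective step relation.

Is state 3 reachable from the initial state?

15 transition(s) survive guard evaluation.
Layer 0: {0}
Layer 1: {4,5}  now seen {0,4,5}
Layer 2: {3,7}  now seen {0,3,4,5,7}
Layer 3: {6}  now seen {0,3,4,5,6,7}
Reachable = {0,3,4,5,6,7}
trace reaching 3: b·tau

Answer: REACHABLE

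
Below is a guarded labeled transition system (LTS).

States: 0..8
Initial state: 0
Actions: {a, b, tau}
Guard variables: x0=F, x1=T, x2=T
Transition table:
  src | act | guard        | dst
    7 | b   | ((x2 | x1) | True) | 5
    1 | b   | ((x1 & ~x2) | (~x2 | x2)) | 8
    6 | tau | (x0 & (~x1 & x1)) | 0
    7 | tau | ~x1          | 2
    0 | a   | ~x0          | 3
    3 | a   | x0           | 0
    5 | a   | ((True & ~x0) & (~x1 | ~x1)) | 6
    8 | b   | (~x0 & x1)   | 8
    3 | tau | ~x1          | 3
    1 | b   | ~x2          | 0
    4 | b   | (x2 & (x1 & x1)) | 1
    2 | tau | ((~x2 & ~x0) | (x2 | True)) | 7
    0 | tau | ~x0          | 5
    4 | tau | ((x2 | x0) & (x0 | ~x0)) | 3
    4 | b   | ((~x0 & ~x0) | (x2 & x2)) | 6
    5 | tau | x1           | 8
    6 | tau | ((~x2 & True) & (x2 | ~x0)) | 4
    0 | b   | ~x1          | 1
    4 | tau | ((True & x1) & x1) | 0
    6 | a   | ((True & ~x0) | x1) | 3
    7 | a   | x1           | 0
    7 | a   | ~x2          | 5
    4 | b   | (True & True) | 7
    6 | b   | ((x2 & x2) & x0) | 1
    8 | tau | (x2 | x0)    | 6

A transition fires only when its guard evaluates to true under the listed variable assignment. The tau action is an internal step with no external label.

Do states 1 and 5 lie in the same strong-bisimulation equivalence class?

Refine partition for ~:
  π0 = {{0,1,2,3,4,5,6,7,8}}
  π1 = {{0},{1},{2,5},{3},{4,8},{6},{7}}
  π2 = {{0},{1},{2},{3},{4},{5},{6},{7},{8}}
stable after 3 split(s): 9 block(s)
class of 1: {1}; class of 5: {5}

Answer: NOT BISIMILAR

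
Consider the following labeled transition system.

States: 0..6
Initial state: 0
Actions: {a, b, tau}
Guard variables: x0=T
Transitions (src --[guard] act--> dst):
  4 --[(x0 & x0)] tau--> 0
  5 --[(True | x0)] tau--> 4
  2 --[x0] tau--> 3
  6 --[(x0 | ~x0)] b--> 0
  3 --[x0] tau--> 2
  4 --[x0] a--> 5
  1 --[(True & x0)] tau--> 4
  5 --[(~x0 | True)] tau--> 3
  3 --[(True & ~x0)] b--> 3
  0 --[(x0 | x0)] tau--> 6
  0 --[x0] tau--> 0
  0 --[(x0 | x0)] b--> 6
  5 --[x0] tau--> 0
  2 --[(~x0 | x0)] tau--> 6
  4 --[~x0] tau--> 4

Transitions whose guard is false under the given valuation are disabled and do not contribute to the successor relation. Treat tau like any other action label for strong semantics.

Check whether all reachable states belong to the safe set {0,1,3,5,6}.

Answer: INVARIANT HOLDS

Analysis:
Safe = {0,1,3,5,6}
R = {0,6}
  0: ok
  6: ok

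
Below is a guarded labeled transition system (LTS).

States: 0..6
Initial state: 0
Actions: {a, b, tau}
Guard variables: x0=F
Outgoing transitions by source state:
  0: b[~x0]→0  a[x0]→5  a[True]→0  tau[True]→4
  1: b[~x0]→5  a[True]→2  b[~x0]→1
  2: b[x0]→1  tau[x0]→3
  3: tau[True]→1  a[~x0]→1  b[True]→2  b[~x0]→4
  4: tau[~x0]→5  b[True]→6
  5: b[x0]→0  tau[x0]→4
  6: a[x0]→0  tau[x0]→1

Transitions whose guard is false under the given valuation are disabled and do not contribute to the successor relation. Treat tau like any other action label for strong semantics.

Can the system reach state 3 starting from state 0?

12 transition(s) survive guard evaluation.
L0 = {0}
L1 = {4}  total {0,4}
L2 = {5,6}  total {0,4,5,6}
Reach set: {0,4,5,6}

Answer: UNREACHABLE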